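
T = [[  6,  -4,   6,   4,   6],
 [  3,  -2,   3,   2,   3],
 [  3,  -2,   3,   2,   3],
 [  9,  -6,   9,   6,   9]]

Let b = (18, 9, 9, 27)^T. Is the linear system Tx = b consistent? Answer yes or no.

yes

Row reduce the augmented matrix [T | b].
R2 ← R2 − (1/2)·R1: [0, 0, 0, 0, 0, 0]
R3 ← R3 − (1/2)·R1: [0, 0, 0, 0, 0, 0]
R4 ← R4 − (3/2)·R1: [0, 0, 0, 0, 0, 0]
The echelon form has 1 nonzero rows, and every pivot lies in the first 5 columns, so rank(T) = rank([T|b]) = 1.
The system is consistent.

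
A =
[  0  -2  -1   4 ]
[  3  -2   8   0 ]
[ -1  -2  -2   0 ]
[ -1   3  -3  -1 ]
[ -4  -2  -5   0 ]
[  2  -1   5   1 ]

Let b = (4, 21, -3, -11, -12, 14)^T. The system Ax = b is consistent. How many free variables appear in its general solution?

0

Row reduce the augmented matrix [A | b].
Swap R1 ↔ R2
R3 ← R3 + (1/3)·R1: [0, -8/3, 2/3, 0, 4]
R4 ← R4 + (1/3)·R1: [0, 7/3, -1/3, -1, -4]
R5 ← R5 + (4/3)·R1: [0, -14/3, 17/3, 0, 16]
R6 ← R6 − (2/3)·R1: [0, 1/3, -1/3, 1, 0]
R3 ← R3 − (4/3)·R2: [0, 0, 2, -16/3, -4/3]
R4 ← R4 + (7/6)·R2: [0, 0, -3/2, 11/3, 2/3]
R5 ← R5 − (7/3)·R2: [0, 0, 8, -28/3, 20/3]
R6 ← R6 + (1/6)·R2: [0, 0, -1/2, 5/3, 2/3]
R4 ← R4 + (3/4)·R3: [0, 0, 0, -1/3, -1/3]
R5 ← R5 − (4)·R3: [0, 0, 0, 12, 12]
R6 ← R6 + (1/4)·R3: [0, 0, 0, 1/3, 1/3]
R5 ← R5 + (36)·R4: [0, 0, 0, 0, 0]
R6 ← R6 + R4: [0, 0, 0, 0, 0]
The echelon form has 4 nonzero rows, and every pivot lies in the first 4 columns, so rank(A) = rank([A|b]) = 4.
The system is consistent.
Free variables = (unknowns) − (rank) = 4 − 4 = 0.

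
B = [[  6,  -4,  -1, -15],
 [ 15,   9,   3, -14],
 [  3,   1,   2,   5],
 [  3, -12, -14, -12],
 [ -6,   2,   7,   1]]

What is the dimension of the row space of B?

Row reduce to echelon form.
R2 ← R2 − (5/2)·R1: [0, 19, 11/2, 47/2]
R3 ← R3 − (1/2)·R1: [0, 3, 5/2, 25/2]
R4 ← R4 − (1/2)·R1: [0, -10, -27/2, -9/2]
R5 ← R5 + R1: [0, -2, 6, -14]
R3 ← R3 − (3/19)·R2: [0, 0, 31/19, 167/19]
R4 ← R4 + (10/19)·R2: [0, 0, -403/38, 299/38]
R5 ← R5 + (2/19)·R2: [0, 0, 125/19, -219/19]
R4 ← R4 + (13/2)·R3: [0, 0, 0, 65]
R5 ← R5 − (125/31)·R3: [0, 0, 0, -1456/31]
R5 ← R5 + (112/155)·R4: [0, 0, 0, 0]
Echelon form has 4 nonzero rows, so rank(B) = 4.
The row space has dimension equal to the rank: 4.

4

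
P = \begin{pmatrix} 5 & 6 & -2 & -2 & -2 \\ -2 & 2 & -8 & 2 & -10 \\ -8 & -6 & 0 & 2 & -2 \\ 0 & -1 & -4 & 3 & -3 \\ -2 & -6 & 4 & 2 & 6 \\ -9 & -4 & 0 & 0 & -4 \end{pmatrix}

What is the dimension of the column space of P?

Row reduce to echelon form.
R2 ← R2 + (2/5)·R1: [0, 22/5, -44/5, 6/5, -54/5]
R3 ← R3 + (8/5)·R1: [0, 18/5, -16/5, -6/5, -26/5]
R5 ← R5 + (2/5)·R1: [0, -18/5, 16/5, 6/5, 26/5]
R6 ← R6 + (9/5)·R1: [0, 34/5, -18/5, -18/5, -38/5]
R3 ← R3 − (9/11)·R2: [0, 0, 4, -24/11, 40/11]
R4 ← R4 + (5/22)·R2: [0, 0, -6, 36/11, -60/11]
R5 ← R5 + (9/11)·R2: [0, 0, -4, 24/11, -40/11]
R6 ← R6 − (17/11)·R2: [0, 0, 10, -60/11, 100/11]
R4 ← R4 + (3/2)·R3: [0, 0, 0, 0, 0]
R5 ← R5 + R3: [0, 0, 0, 0, 0]
R6 ← R6 − (5/2)·R3: [0, 0, 0, 0, 0]
Echelon form has 3 nonzero rows, so rank(P) = 3.
The column space has dimension equal to the rank: 3.

3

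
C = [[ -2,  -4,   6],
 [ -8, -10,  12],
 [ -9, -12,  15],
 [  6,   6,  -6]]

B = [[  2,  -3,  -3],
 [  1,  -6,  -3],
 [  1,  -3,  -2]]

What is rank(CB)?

First compute CB:
[[ -2,  12,   6],
 [-14,  48,  30],
 [-15,  54,  33],
 [ 12, -36, -24]]
Now row reduce the product.
R2 ← R2 − (7)·R1: [0, -36, -12]
R3 ← R3 − (15/2)·R1: [0, -36, -12]
R4 ← R4 + (6)·R1: [0, 36, 12]
R3 ← R3 − R2: [0, 0, 0]
R4 ← R4 + R2: [0, 0, 0]
2 nonzero rows, so rank(CB) = 2.

2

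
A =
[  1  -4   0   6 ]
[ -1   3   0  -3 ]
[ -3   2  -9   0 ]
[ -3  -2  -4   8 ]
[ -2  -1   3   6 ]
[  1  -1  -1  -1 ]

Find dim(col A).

4

Row reduce to echelon form.
R2 ← R2 + R1: [0, -1, 0, 3]
R3 ← R3 + (3)·R1: [0, -10, -9, 18]
R4 ← R4 + (3)·R1: [0, -14, -4, 26]
R5 ← R5 + (2)·R1: [0, -9, 3, 18]
R6 ← R6 − R1: [0, 3, -1, -7]
R3 ← R3 − (10)·R2: [0, 0, -9, -12]
R4 ← R4 − (14)·R2: [0, 0, -4, -16]
R5 ← R5 − (9)·R2: [0, 0, 3, -9]
R6 ← R6 + (3)·R2: [0, 0, -1, 2]
R4 ← R4 − (4/9)·R3: [0, 0, 0, -32/3]
R5 ← R5 + (1/3)·R3: [0, 0, 0, -13]
R6 ← R6 − (1/9)·R3: [0, 0, 0, 10/3]
R5 ← R5 − (39/32)·R4: [0, 0, 0, 0]
R6 ← R6 + (5/16)·R4: [0, 0, 0, 0]
Echelon form has 4 nonzero rows, so rank(A) = 4.
The column space has dimension equal to the rank: 4.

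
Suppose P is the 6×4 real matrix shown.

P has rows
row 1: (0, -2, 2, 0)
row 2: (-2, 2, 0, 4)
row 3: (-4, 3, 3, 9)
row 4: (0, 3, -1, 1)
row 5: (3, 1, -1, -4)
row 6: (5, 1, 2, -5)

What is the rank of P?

Row reduce to echelon form.
Swap R1 ↔ R2
R3 ← R3 − (2)·R1: [0, -1, 3, 1]
R5 ← R5 + (3/2)·R1: [0, 4, -1, 2]
R6 ← R6 + (5/2)·R1: [0, 6, 2, 5]
R3 ← R3 − (1/2)·R2: [0, 0, 2, 1]
R4 ← R4 + (3/2)·R2: [0, 0, 2, 1]
R5 ← R5 + (2)·R2: [0, 0, 3, 2]
R6 ← R6 + (3)·R2: [0, 0, 8, 5]
R4 ← R4 − R3: [0, 0, 0, 0]
R5 ← R5 − (3/2)·R3: [0, 0, 0, 1/2]
R6 ← R6 − (4)·R3: [0, 0, 0, 1]
Swap R4 ↔ R5
R6 ← R6 − (2)·R4: [0, 0, 0, 0]
Echelon form has 4 nonzero rows, so rank(P) = 4.

4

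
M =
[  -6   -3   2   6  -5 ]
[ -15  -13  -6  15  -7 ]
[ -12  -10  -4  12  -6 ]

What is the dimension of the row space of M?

Row reduce to echelon form.
R2 ← R2 − (5/2)·R1: [0, -11/2, -11, 0, 11/2]
R3 ← R3 − (2)·R1: [0, -4, -8, 0, 4]
R3 ← R3 − (8/11)·R2: [0, 0, 0, 0, 0]
Echelon form has 2 nonzero rows, so rank(M) = 2.
The row space has dimension equal to the rank: 2.

2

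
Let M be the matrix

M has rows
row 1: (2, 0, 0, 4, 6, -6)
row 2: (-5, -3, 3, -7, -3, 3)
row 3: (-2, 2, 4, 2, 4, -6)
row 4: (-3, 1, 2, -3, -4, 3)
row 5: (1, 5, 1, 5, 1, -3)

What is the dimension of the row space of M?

Row reduce to echelon form.
R2 ← R2 + (5/2)·R1: [0, -3, 3, 3, 12, -12]
R3 ← R3 + R1: [0, 2, 4, 6, 10, -12]
R4 ← R4 + (3/2)·R1: [0, 1, 2, 3, 5, -6]
R5 ← R5 − (1/2)·R1: [0, 5, 1, 3, -2, 0]
R3 ← R3 + (2/3)·R2: [0, 0, 6, 8, 18, -20]
R4 ← R4 + (1/3)·R2: [0, 0, 3, 4, 9, -10]
R5 ← R5 + (5/3)·R2: [0, 0, 6, 8, 18, -20]
R4 ← R4 − (1/2)·R3: [0, 0, 0, 0, 0, 0]
R5 ← R5 − R3: [0, 0, 0, 0, 0, 0]
Echelon form has 3 nonzero rows, so rank(M) = 3.
The row space has dimension equal to the rank: 3.

3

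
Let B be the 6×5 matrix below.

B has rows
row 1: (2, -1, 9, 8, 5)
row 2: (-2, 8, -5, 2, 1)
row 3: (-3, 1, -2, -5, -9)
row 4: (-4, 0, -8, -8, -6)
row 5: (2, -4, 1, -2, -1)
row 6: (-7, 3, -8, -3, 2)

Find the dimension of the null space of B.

Row reduce to echelon form.
R2 ← R2 + R1: [0, 7, 4, 10, 6]
R3 ← R3 + (3/2)·R1: [0, -1/2, 23/2, 7, -3/2]
R4 ← R4 + (2)·R1: [0, -2, 10, 8, 4]
R5 ← R5 − R1: [0, -3, -8, -10, -6]
R6 ← R6 + (7/2)·R1: [0, -1/2, 47/2, 25, 39/2]
R3 ← R3 + (1/14)·R2: [0, 0, 165/14, 54/7, -15/14]
R4 ← R4 + (2/7)·R2: [0, 0, 78/7, 76/7, 40/7]
R5 ← R5 + (3/7)·R2: [0, 0, -44/7, -40/7, -24/7]
R6 ← R6 + (1/14)·R2: [0, 0, 333/14, 180/7, 279/14]
R4 ← R4 − (52/55)·R3: [0, 0, 0, 196/55, 74/11]
R5 ← R5 + (8/15)·R3: [0, 0, 0, -8/5, -4]
R6 ← R6 − (111/55)·R3: [0, 0, 0, 558/55, 243/11]
R5 ← R5 + (22/49)·R4: [0, 0, 0, 0, -48/49]
R6 ← R6 − (279/98)·R4: [0, 0, 0, 0, 144/49]
R6 ← R6 + (3)·R5: [0, 0, 0, 0, 0]
5 nonzero rows, so rank(B) = 5.
B has 5 columns; by rank–nullity, nullity = 5 − 5 = 0.

0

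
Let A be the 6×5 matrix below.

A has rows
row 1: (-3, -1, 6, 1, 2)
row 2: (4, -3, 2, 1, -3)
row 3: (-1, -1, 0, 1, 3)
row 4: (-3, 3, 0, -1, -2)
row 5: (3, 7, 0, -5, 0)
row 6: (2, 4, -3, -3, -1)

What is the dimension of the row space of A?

5

Row reduce to echelon form.
R2 ← R2 + (4/3)·R1: [0, -13/3, 10, 7/3, -1/3]
R3 ← R3 − (1/3)·R1: [0, -2/3, -2, 2/3, 7/3]
R4 ← R4 − R1: [0, 4, -6, -2, -4]
R5 ← R5 + R1: [0, 6, 6, -4, 2]
R6 ← R6 + (2/3)·R1: [0, 10/3, 1, -7/3, 1/3]
R3 ← R3 − (2/13)·R2: [0, 0, -46/13, 4/13, 31/13]
R4 ← R4 + (12/13)·R2: [0, 0, 42/13, 2/13, -56/13]
R5 ← R5 + (18/13)·R2: [0, 0, 258/13, -10/13, 20/13]
R6 ← R6 + (10/13)·R2: [0, 0, 113/13, -7/13, 1/13]
R4 ← R4 + (21/23)·R3: [0, 0, 0, 10/23, -49/23]
R5 ← R5 + (129/23)·R3: [0, 0, 0, 22/23, 343/23]
R6 ← R6 + (113/46)·R3: [0, 0, 0, 5/23, 273/46]
R5 ← R5 − (11/5)·R4: [0, 0, 0, 0, 98/5]
R6 ← R6 − (1/2)·R4: [0, 0, 0, 0, 7]
R6 ← R6 − (5/14)·R5: [0, 0, 0, 0, 0]
Echelon form has 5 nonzero rows, so rank(A) = 5.
The row space has dimension equal to the rank: 5.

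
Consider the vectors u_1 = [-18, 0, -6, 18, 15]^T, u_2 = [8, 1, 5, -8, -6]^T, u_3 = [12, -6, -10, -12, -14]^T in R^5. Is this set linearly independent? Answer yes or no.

no

Form the matrix with these vectors as rows and row reduce.
R2 ← R2 + (4/9)·R1: [0, 1, 7/3, 0, 2/3]
R3 ← R3 + (2/3)·R1: [0, -6, -14, 0, -4]
R3 ← R3 + (6)·R2: [0, 0, 0, 0, 0]
2 nonzero rows, so the 3 vectors span a space of dimension 2.
Since 2 < 3, the vectors are linearly dependent.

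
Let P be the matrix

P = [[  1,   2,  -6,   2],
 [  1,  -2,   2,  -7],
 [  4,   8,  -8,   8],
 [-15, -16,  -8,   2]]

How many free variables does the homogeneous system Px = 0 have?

0

Row reduce to echelon form.
R2 ← R2 − R1: [0, -4, 8, -9]
R3 ← R3 − (4)·R1: [0, 0, 16, 0]
R4 ← R4 + (15)·R1: [0, 14, -98, 32]
R4 ← R4 + (7/2)·R2: [0, 0, -70, 1/2]
R4 ← R4 + (35/8)·R3: [0, 0, 0, 1/2]
4 nonzero rows, so rank(P) = 4.
P has 4 columns; by rank–nullity, nullity = 4 − 4 = 0.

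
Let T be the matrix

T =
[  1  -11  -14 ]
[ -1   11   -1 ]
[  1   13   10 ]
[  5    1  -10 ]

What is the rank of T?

3

Row reduce to echelon form.
R2 ← R2 + R1: [0, 0, -15]
R3 ← R3 − R1: [0, 24, 24]
R4 ← R4 − (5)·R1: [0, 56, 60]
Swap R2 ↔ R3
R4 ← R4 − (7/3)·R2: [0, 0, 4]
R4 ← R4 + (4/15)·R3: [0, 0, 0]
Echelon form has 3 nonzero rows, so rank(T) = 3.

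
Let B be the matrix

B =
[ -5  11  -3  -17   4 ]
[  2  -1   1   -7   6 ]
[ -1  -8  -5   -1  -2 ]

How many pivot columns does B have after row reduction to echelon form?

3

Row reduce to echelon form.
R2 ← R2 + (2/5)·R1: [0, 17/5, -1/5, -69/5, 38/5]
R3 ← R3 − (1/5)·R1: [0, -51/5, -22/5, 12/5, -14/5]
R3 ← R3 + (3)·R2: [0, 0, -5, -39, 20]
Echelon form has 3 nonzero rows, so rank(B) = 3.
Each nonzero row contributes one pivot column: 3 pivot columns.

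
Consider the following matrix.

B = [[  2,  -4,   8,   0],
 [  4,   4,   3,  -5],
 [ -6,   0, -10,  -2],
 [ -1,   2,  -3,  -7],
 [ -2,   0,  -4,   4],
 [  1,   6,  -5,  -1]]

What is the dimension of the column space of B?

3

Row reduce to echelon form.
R2 ← R2 − (2)·R1: [0, 12, -13, -5]
R3 ← R3 + (3)·R1: [0, -12, 14, -2]
R4 ← R4 + (1/2)·R1: [0, 0, 1, -7]
R5 ← R5 + R1: [0, -4, 4, 4]
R6 ← R6 − (1/2)·R1: [0, 8, -9, -1]
R3 ← R3 + R2: [0, 0, 1, -7]
R5 ← R5 + (1/3)·R2: [0, 0, -1/3, 7/3]
R6 ← R6 − (2/3)·R2: [0, 0, -1/3, 7/3]
R4 ← R4 − R3: [0, 0, 0, 0]
R5 ← R5 + (1/3)·R3: [0, 0, 0, 0]
R6 ← R6 + (1/3)·R3: [0, 0, 0, 0]
Echelon form has 3 nonzero rows, so rank(B) = 3.
The column space has dimension equal to the rank: 3.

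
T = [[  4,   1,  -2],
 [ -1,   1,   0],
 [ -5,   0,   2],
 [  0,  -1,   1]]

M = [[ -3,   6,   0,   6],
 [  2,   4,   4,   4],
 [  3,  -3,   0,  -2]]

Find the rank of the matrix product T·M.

First compute TM:
[[-16,  34,   4,  32],
 [  5,  -2,   4,  -2],
 [ 21, -36,   0, -34],
 [  1,  -7,  -4,  -6]]
Now row reduce the product.
R2 ← R2 + (5/16)·R1: [0, 69/8, 21/4, 8]
R3 ← R3 + (21/16)·R1: [0, 69/8, 21/4, 8]
R4 ← R4 + (1/16)·R1: [0, -39/8, -15/4, -4]
R3 ← R3 − R2: [0, 0, 0, 0]
R4 ← R4 + (13/23)·R2: [0, 0, -18/23, 12/23]
Swap R3 ↔ R4
3 nonzero rows, so rank(TM) = 3.

3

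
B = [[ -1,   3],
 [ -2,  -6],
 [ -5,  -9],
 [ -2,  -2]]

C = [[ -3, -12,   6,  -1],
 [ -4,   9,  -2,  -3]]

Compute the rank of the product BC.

2

First compute BC:
[[ -9,  39, -12,  -8],
 [ 30, -30,   0,  20],
 [ 51, -21, -12,  32],
 [ 14,   6,  -8,   8]]
Now row reduce the product.
R2 ← R2 + (10/3)·R1: [0, 100, -40, -20/3]
R3 ← R3 + (17/3)·R1: [0, 200, -80, -40/3]
R4 ← R4 + (14/9)·R1: [0, 200/3, -80/3, -40/9]
R3 ← R3 − (2)·R2: [0, 0, 0, 0]
R4 ← R4 − (2/3)·R2: [0, 0, 0, 0]
2 nonzero rows, so rank(BC) = 2.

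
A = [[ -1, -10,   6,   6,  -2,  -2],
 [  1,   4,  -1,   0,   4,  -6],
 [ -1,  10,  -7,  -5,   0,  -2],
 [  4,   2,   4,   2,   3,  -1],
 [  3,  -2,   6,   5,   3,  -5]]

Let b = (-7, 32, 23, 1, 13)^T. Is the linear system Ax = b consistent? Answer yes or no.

Row reduce the augmented matrix [A | b].
R2 ← R2 + R1: [0, -6, 5, 6, 2, -8, 25]
R3 ← R3 − R1: [0, 20, -13, -11, 2, 0, 30]
R4 ← R4 + (4)·R1: [0, -38, 28, 26, -5, -9, -27]
R5 ← R5 + (3)·R1: [0, -32, 24, 23, -3, -11, -8]
R3 ← R3 + (10/3)·R2: [0, 0, 11/3, 9, 26/3, -80/3, 340/3]
R4 ← R4 − (19/3)·R2: [0, 0, -11/3, -12, -53/3, 125/3, -556/3]
R5 ← R5 − (16/3)·R2: [0, 0, -8/3, -9, -41/3, 95/3, -424/3]
R4 ← R4 + R3: [0, 0, 0, -3, -9, 15, -72]
R5 ← R5 + (8/11)·R3: [0, 0, 0, -27/11, -81/11, 135/11, -648/11]
R5 ← R5 − (9/11)·R4: [0, 0, 0, 0, 0, 0, 0]
The echelon form has 4 nonzero rows, and every pivot lies in the first 6 columns, so rank(A) = rank([A|b]) = 4.
The system is consistent.

yes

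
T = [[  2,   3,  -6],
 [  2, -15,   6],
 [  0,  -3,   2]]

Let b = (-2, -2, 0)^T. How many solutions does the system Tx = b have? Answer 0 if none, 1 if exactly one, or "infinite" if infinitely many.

Row reduce the augmented matrix [T | b].
R2 ← R2 − R1: [0, -18, 12, 0]
R3 ← R3 − (1/6)·R2: [0, 0, 0, 0]
The echelon form has 2 nonzero rows, and every pivot lies in the first 3 columns, so rank(T) = rank([T|b]) = 2.
The system is consistent.
rank = 2 < 3 unknowns, so there are infinitely many solutions.

infinite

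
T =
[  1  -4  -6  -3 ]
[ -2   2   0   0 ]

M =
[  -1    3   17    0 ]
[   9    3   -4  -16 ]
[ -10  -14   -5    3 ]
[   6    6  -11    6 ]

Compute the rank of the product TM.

First compute TM:
[[  5,  57,  96,  28],
 [ 20,   0, -42, -32]]
Now row reduce the product.
R2 ← R2 − (4)·R1: [0, -228, -426, -144]
2 nonzero rows, so rank(TM) = 2.

2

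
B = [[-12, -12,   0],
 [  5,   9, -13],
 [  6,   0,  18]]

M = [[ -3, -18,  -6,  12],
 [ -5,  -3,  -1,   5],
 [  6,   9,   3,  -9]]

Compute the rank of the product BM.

First compute BM:
[[ 96, 252,  84, -204],
 [-138, -234, -78, 222],
 [ 90,  54,  18, -90]]
Now row reduce the product.
R2 ← R2 + (23/16)·R1: [0, 513/4, 171/4, -285/4]
R3 ← R3 − (15/16)·R1: [0, -729/4, -243/4, 405/4]
R3 ← R3 + (27/19)·R2: [0, 0, 0, 0]
2 nonzero rows, so rank(BM) = 2.

2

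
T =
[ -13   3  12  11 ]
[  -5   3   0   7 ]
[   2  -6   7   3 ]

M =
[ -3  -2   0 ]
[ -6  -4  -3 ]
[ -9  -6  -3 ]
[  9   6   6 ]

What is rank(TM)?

First compute TM:
[[ 12,   8,  21],
 [ 60,  40,  33],
 [ -6,  -4,  15]]
Now row reduce the product.
R2 ← R2 − (5)·R1: [0, 0, -72]
R3 ← R3 + (1/2)·R1: [0, 0, 51/2]
R3 ← R3 + (17/48)·R2: [0, 0, 0]
2 nonzero rows, so rank(TM) = 2.

2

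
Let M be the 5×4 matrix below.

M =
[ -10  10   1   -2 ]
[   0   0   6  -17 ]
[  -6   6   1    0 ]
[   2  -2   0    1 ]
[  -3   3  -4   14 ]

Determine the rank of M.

3

Row reduce to echelon form.
R3 ← R3 − (3/5)·R1: [0, 0, 2/5, 6/5]
R4 ← R4 + (1/5)·R1: [0, 0, 1/5, 3/5]
R5 ← R5 − (3/10)·R1: [0, 0, -43/10, 73/5]
R3 ← R3 − (1/15)·R2: [0, 0, 0, 7/3]
R4 ← R4 − (1/30)·R2: [0, 0, 0, 7/6]
R5 ← R5 + (43/60)·R2: [0, 0, 0, 29/12]
R4 ← R4 − (1/2)·R3: [0, 0, 0, 0]
R5 ← R5 − (29/28)·R3: [0, 0, 0, 0]
Echelon form has 3 nonzero rows, so rank(M) = 3.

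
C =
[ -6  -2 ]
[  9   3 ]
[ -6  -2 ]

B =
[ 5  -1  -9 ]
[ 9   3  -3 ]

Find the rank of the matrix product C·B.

First compute CB:
[[-48,   0,  60],
 [ 72,   0, -90],
 [-48,   0,  60]]
Now row reduce the product.
R2 ← R2 + (3/2)·R1: [0, 0, 0]
R3 ← R3 − R1: [0, 0, 0]
1 nonzero row, so rank(CB) = 1.

1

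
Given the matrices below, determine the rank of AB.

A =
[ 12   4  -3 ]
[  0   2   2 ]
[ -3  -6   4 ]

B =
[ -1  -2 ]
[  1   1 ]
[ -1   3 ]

First compute AB:
[[ -5, -29],
 [  0,   8],
 [ -7,  12]]
Now row reduce the product.
R3 ← R3 − (7/5)·R1: [0, 263/5]
R3 ← R3 − (263/40)·R2: [0, 0]
2 nonzero rows, so rank(AB) = 2.

2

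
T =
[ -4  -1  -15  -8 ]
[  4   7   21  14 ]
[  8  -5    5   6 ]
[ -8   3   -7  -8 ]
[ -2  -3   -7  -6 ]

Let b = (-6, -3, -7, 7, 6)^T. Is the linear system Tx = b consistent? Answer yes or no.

Row reduce the augmented matrix [T | b].
R2 ← R2 + R1: [0, 6, 6, 6, -9]
R3 ← R3 + (2)·R1: [0, -7, -25, -10, -19]
R4 ← R4 − (2)·R1: [0, 5, 23, 8, 19]
R5 ← R5 − (1/2)·R1: [0, -5/2, 1/2, -2, 9]
R3 ← R3 + (7/6)·R2: [0, 0, -18, -3, -59/2]
R4 ← R4 − (5/6)·R2: [0, 0, 18, 3, 53/2]
R5 ← R5 + (5/12)·R2: [0, 0, 3, 1/2, 21/4]
R4 ← R4 + R3: [0, 0, 0, 0, -3]
R5 ← R5 + (1/6)·R3: [0, 0, 0, 0, 1/3]
R5 ← R5 + (1/9)·R4: [0, 0, 0, 0, 0]
The echelon form has 4 nonzero rows; the last pivot sits in the augmented column, so rank(T) = 3 but rank([T|b]) = 4.
Since the ranks differ, the system is inconsistent.

no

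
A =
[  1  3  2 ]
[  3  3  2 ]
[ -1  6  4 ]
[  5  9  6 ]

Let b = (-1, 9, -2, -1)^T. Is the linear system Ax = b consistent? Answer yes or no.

Row reduce the augmented matrix [A | b].
R2 ← R2 − (3)·R1: [0, -6, -4, 12]
R3 ← R3 + R1: [0, 9, 6, -3]
R4 ← R4 − (5)·R1: [0, -6, -4, 4]
R3 ← R3 + (3/2)·R2: [0, 0, 0, 15]
R4 ← R4 − R2: [0, 0, 0, -8]
R4 ← R4 + (8/15)·R3: [0, 0, 0, 0]
The echelon form has 3 nonzero rows; the last pivot sits in the augmented column, so rank(A) = 2 but rank([A|b]) = 3.
Since the ranks differ, the system is inconsistent.

no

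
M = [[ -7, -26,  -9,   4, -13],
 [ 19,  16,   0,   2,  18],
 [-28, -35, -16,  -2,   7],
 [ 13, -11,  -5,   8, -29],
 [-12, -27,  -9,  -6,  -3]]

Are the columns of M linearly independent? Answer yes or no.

Row reduce M to echelon form.
R2 ← R2 + (19/7)·R1: [0, -382/7, -171/7, 90/7, -121/7]
R3 ← R3 − (4)·R1: [0, 69, 20, -18, 59]
R4 ← R4 + (13/7)·R1: [0, -415/7, -152/7, 108/7, -372/7]
R5 ← R5 − (12/7)·R1: [0, 123/7, 45/7, -90/7, 135/7]
R3 ← R3 + (483/382)·R2: [0, 0, -4159/382, -333/191, 14189/382]
R4 ← R4 − (415/382)·R2: [0, 0, 1843/382, 279/191, -13127/382]
R5 ← R5 + (123/382)·R2: [0, 0, -549/382, -1665/191, 5241/382]
R4 ← R4 + (1843/4159)·R3: [0, 0, 0, 2862/4159, -74463/4159]
R5 ← R5 − (549/4159)·R3: [0, 0, 0, -35298/4159, 36669/4159]
R5 ← R5 + (37/3)·R4: [0, 0, 0, 0, -212]
5 pivots among 5 columns.
Every column is a pivot column, so the columns are linearly independent.

yes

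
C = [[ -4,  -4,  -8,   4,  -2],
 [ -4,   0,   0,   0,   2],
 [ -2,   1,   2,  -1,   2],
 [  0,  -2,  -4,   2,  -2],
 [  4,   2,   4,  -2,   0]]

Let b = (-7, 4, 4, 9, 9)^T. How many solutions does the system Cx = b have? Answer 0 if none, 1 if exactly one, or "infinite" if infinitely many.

Row reduce the augmented matrix [C | b].
R2 ← R2 − R1: [0, 4, 8, -4, 4, 11]
R3 ← R3 − (1/2)·R1: [0, 3, 6, -3, 3, 15/2]
R5 ← R5 + R1: [0, -2, -4, 2, -2, 2]
R3 ← R3 − (3/4)·R2: [0, 0, 0, 0, 0, -3/4]
R4 ← R4 + (1/2)·R2: [0, 0, 0, 0, 0, 29/2]
R5 ← R5 + (1/2)·R2: [0, 0, 0, 0, 0, 15/2]
R4 ← R4 + (58/3)·R3: [0, 0, 0, 0, 0, 0]
R5 ← R5 + (10)·R3: [0, 0, 0, 0, 0, 0]
The echelon form has 3 nonzero rows; the last pivot sits in the augmented column, so rank(C) = 2 but rank([C|b]) = 3.
Since the ranks differ, the system is inconsistent.
It has no solutions.

0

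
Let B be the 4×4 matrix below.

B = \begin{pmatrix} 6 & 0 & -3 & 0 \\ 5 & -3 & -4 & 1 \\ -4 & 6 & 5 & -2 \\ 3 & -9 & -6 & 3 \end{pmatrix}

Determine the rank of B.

2

Row reduce to echelon form.
R2 ← R2 − (5/6)·R1: [0, -3, -3/2, 1]
R3 ← R3 + (2/3)·R1: [0, 6, 3, -2]
R4 ← R4 − (1/2)·R1: [0, -9, -9/2, 3]
R3 ← R3 + (2)·R2: [0, 0, 0, 0]
R4 ← R4 − (3)·R2: [0, 0, 0, 0]
Echelon form has 2 nonzero rows, so rank(B) = 2.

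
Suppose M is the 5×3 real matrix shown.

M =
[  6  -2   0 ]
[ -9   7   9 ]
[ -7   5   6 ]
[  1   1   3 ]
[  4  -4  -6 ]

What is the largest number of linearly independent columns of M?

Row reduce to echelon form.
R2 ← R2 + (3/2)·R1: [0, 4, 9]
R3 ← R3 + (7/6)·R1: [0, 8/3, 6]
R4 ← R4 − (1/6)·R1: [0, 4/3, 3]
R5 ← R5 − (2/3)·R1: [0, -8/3, -6]
R3 ← R3 − (2/3)·R2: [0, 0, 0]
R4 ← R4 − (1/3)·R2: [0, 0, 0]
R5 ← R5 + (2/3)·R2: [0, 0, 0]
Echelon form has 2 nonzero rows, so rank(M) = 2.
The rank gives the maximum number of linearly independent columns: 2.

2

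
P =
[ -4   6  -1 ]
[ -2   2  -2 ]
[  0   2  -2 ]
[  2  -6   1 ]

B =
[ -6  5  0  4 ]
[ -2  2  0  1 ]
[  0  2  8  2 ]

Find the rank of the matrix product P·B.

3

First compute PB:
[[ 12, -10,  -8, -12],
 [  8, -10, -16, -10],
 [ -4,   0, -16,  -2],
 [  0,   0,   8,   4]]
Now row reduce the product.
R2 ← R2 − (2/3)·R1: [0, -10/3, -32/3, -2]
R3 ← R3 + (1/3)·R1: [0, -10/3, -56/3, -6]
R3 ← R3 − R2: [0, 0, -8, -4]
R4 ← R4 + R3: [0, 0, 0, 0]
3 nonzero rows, so rank(PB) = 3.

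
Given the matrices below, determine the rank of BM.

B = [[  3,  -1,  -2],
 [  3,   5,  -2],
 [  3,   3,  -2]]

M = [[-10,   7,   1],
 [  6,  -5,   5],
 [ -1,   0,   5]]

2

First compute BM:
[[-34,  26, -12],
 [  2,  -4,  18],
 [-10,   6,   8]]
Now row reduce the product.
R2 ← R2 + (1/17)·R1: [0, -42/17, 294/17]
R3 ← R3 − (5/17)·R1: [0, -28/17, 196/17]
R3 ← R3 − (2/3)·R2: [0, 0, 0]
2 nonzero rows, so rank(BM) = 2.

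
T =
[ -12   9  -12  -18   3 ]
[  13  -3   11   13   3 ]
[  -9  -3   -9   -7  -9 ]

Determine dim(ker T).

Row reduce to echelon form.
R2 ← R2 + (13/12)·R1: [0, 27/4, -2, -13/2, 25/4]
R3 ← R3 − (3/4)·R1: [0, -39/4, 0, 13/2, -45/4]
R3 ← R3 + (13/9)·R2: [0, 0, -26/9, -26/9, -20/9]
3 nonzero rows, so rank(T) = 3.
T has 5 columns; by rank–nullity, nullity = 5 − 3 = 2.

2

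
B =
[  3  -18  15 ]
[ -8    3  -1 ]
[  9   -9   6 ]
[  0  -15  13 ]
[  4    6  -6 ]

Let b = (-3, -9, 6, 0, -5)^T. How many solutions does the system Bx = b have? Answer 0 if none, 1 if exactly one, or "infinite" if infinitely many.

0

Row reduce the augmented matrix [B | b].
R2 ← R2 + (8/3)·R1: [0, -45, 39, -17]
R3 ← R3 − (3)·R1: [0, 45, -39, 15]
R5 ← R5 − (4/3)·R1: [0, 30, -26, -1]
R3 ← R3 + R2: [0, 0, 0, -2]
R4 ← R4 − (1/3)·R2: [0, 0, 0, 17/3]
R5 ← R5 + (2/3)·R2: [0, 0, 0, -37/3]
R4 ← R4 + (17/6)·R3: [0, 0, 0, 0]
R5 ← R5 − (37/6)·R3: [0, 0, 0, 0]
The echelon form has 3 nonzero rows; the last pivot sits in the augmented column, so rank(B) = 2 but rank([B|b]) = 3.
Since the ranks differ, the system is inconsistent.
It has no solutions.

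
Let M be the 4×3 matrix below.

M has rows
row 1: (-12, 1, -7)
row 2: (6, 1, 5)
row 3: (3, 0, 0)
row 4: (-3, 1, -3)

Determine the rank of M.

Row reduce to echelon form.
R2 ← R2 + (1/2)·R1: [0, 3/2, 3/2]
R3 ← R3 + (1/4)·R1: [0, 1/4, -7/4]
R4 ← R4 − (1/4)·R1: [0, 3/4, -5/4]
R3 ← R3 − (1/6)·R2: [0, 0, -2]
R4 ← R4 − (1/2)·R2: [0, 0, -2]
R4 ← R4 − R3: [0, 0, 0]
Echelon form has 3 nonzero rows, so rank(M) = 3.

3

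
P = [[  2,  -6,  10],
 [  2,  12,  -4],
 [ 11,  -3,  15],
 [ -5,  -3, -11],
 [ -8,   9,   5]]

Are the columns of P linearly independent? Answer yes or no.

yes

Row reduce P to echelon form.
R2 ← R2 − R1: [0, 18, -14]
R3 ← R3 − (11/2)·R1: [0, 30, -40]
R4 ← R4 + (5/2)·R1: [0, -18, 14]
R5 ← R5 + (4)·R1: [0, -15, 45]
R3 ← R3 − (5/3)·R2: [0, 0, -50/3]
R4 ← R4 + R2: [0, 0, 0]
R5 ← R5 + (5/6)·R2: [0, 0, 100/3]
R5 ← R5 + (2)·R3: [0, 0, 0]
3 pivots among 3 columns.
Every column is a pivot column, so the columns are linearly independent.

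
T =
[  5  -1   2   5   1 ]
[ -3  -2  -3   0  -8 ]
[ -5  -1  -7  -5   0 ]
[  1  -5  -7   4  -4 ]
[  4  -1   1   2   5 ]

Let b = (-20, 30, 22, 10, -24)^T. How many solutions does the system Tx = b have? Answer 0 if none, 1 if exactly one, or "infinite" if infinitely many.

1

Row reduce the augmented matrix [T | b].
R2 ← R2 + (3/5)·R1: [0, -13/5, -9/5, 3, -37/5, 18]
R3 ← R3 + R1: [0, -2, -5, 0, 1, 2]
R4 ← R4 − (1/5)·R1: [0, -24/5, -37/5, 3, -21/5, 14]
R5 ← R5 − (4/5)·R1: [0, -1/5, -3/5, -2, 21/5, -8]
R3 ← R3 − (10/13)·R2: [0, 0, -47/13, -30/13, 87/13, -154/13]
R4 ← R4 − (24/13)·R2: [0, 0, -53/13, -33/13, 123/13, -250/13]
R5 ← R5 − (1/13)·R2: [0, 0, -6/13, -29/13, 62/13, -122/13]
R4 ← R4 − (53/47)·R3: [0, 0, 0, 3/47, 90/47, -276/47]
R5 ← R5 − (6/47)·R3: [0, 0, 0, -91/47, 184/47, -370/47]
R5 ← R5 + (91/3)·R4: [0, 0, 0, 0, 62, -186]
The echelon form has 5 nonzero rows, and every pivot lies in the first 5 columns, so rank(T) = rank([T|b]) = 5.
The system is consistent.
rank = 5 = number of unknowns, so the solution is unique.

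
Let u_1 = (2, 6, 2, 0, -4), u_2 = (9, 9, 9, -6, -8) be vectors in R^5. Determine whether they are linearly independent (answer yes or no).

yes

Form the matrix with these vectors as rows and row reduce.
R2 ← R2 − (9/2)·R1: [0, -18, 0, -6, 10]
2 nonzero rows, so the 2 vectors span a space of dimension 2.
Since 2 = 2, the vectors are linearly independent.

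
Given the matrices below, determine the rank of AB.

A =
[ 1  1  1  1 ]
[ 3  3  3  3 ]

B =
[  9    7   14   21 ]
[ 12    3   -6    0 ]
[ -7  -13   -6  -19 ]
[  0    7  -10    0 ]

First compute AB:
[[ 14,   4,  -8,   2],
 [ 42,  12, -24,   6]]
Now row reduce the product.
R2 ← R2 − (3)·R1: [0, 0, 0, 0]
1 nonzero row, so rank(AB) = 1.

1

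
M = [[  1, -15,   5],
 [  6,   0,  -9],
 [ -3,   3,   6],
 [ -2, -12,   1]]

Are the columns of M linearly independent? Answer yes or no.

Row reduce M to echelon form.
R2 ← R2 − (6)·R1: [0, 90, -39]
R3 ← R3 + (3)·R1: [0, -42, 21]
R4 ← R4 + (2)·R1: [0, -42, 11]
R3 ← R3 + (7/15)·R2: [0, 0, 14/5]
R4 ← R4 + (7/15)·R2: [0, 0, -36/5]
R4 ← R4 + (18/7)·R3: [0, 0, 0]
3 pivots among 3 columns.
Every column is a pivot column, so the columns are linearly independent.

yes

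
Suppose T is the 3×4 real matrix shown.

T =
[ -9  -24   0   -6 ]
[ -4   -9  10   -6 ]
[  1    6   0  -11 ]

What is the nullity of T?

Row reduce to echelon form.
R2 ← R2 − (4/9)·R1: [0, 5/3, 10, -10/3]
R3 ← R3 + (1/9)·R1: [0, 10/3, 0, -35/3]
R3 ← R3 − (2)·R2: [0, 0, -20, -5]
3 nonzero rows, so rank(T) = 3.
T has 4 columns; by rank–nullity, nullity = 4 − 3 = 1.

1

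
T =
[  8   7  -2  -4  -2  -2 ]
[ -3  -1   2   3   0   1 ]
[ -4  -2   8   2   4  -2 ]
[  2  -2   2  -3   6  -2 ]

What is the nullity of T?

2

Row reduce to echelon form.
R2 ← R2 + (3/8)·R1: [0, 13/8, 5/4, 3/2, -3/4, 1/4]
R3 ← R3 + (1/2)·R1: [0, 3/2, 7, 0, 3, -3]
R4 ← R4 − (1/4)·R1: [0, -15/4, 5/2, -2, 13/2, -3/2]
R3 ← R3 − (12/13)·R2: [0, 0, 76/13, -18/13, 48/13, -42/13]
R4 ← R4 + (30/13)·R2: [0, 0, 70/13, 19/13, 62/13, -12/13]
R4 ← R4 − (35/38)·R3: [0, 0, 0, 52/19, 26/19, 39/19]
4 nonzero rows, so rank(T) = 4.
T has 6 columns; by rank–nullity, nullity = 6 − 4 = 2.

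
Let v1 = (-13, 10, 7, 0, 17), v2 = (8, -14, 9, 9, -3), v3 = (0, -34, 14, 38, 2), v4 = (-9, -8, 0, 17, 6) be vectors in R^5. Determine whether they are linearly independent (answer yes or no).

Form the matrix with these vectors as rows and row reduce.
R2 ← R2 + (8/13)·R1: [0, -102/13, 173/13, 9, 97/13]
R4 ← R4 − (9/13)·R1: [0, -194/13, -63/13, 17, -75/13]
R3 ← R3 − (13/3)·R2: [0, 0, -131/3, -1, -91/3]
R4 ← R4 − (97/51)·R2: [0, 0, -1538/51, -2/17, -1018/51]
R4 ← R4 − (1538/2227)·R3: [0, 0, 0, 1276/2227, 2200/2227]
4 nonzero rows, so the 4 vectors span a space of dimension 4.
Since 4 = 4, the vectors are linearly independent.

yes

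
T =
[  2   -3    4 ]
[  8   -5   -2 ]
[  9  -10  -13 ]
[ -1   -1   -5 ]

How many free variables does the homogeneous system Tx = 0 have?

0

Row reduce to echelon form.
R2 ← R2 − (4)·R1: [0, 7, -18]
R3 ← R3 − (9/2)·R1: [0, 7/2, -31]
R4 ← R4 + (1/2)·R1: [0, -5/2, -3]
R3 ← R3 − (1/2)·R2: [0, 0, -22]
R4 ← R4 + (5/14)·R2: [0, 0, -66/7]
R4 ← R4 − (3/7)·R3: [0, 0, 0]
3 nonzero rows, so rank(T) = 3.
T has 3 columns; by rank–nullity, nullity = 3 − 3 = 0.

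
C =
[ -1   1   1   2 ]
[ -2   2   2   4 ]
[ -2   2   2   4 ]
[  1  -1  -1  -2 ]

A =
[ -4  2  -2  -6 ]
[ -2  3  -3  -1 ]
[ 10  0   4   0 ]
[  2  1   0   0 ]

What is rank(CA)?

First compute CA:
[[ 16,   3,   3,   5],
 [ 32,   6,   6,  10],
 [ 32,   6,   6,  10],
 [-16,  -3,  -3,  -5]]
Now row reduce the product.
R2 ← R2 − (2)·R1: [0, 0, 0, 0]
R3 ← R3 − (2)·R1: [0, 0, 0, 0]
R4 ← R4 + R1: [0, 0, 0, 0]
1 nonzero row, so rank(CA) = 1.

1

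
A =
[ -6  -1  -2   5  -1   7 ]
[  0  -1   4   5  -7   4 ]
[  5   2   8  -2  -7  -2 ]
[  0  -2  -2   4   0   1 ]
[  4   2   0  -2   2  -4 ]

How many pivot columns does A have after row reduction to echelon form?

Row reduce to echelon form.
R3 ← R3 + (5/6)·R1: [0, 7/6, 19/3, 13/6, -47/6, 23/6]
R5 ← R5 + (2/3)·R1: [0, 4/3, -4/3, 4/3, 4/3, 2/3]
R3 ← R3 + (7/6)·R2: [0, 0, 11, 8, -16, 17/2]
R4 ← R4 − (2)·R2: [0, 0, -10, -6, 14, -7]
R5 ← R5 + (4/3)·R2: [0, 0, 4, 8, -8, 6]
R4 ← R4 + (10/11)·R3: [0, 0, 0, 14/11, -6/11, 8/11]
R5 ← R5 − (4/11)·R3: [0, 0, 0, 56/11, -24/11, 32/11]
R5 ← R5 − (4)·R4: [0, 0, 0, 0, 0, 0]
Echelon form has 4 nonzero rows, so rank(A) = 4.
Each nonzero row contributes one pivot column: 4 pivot columns.

4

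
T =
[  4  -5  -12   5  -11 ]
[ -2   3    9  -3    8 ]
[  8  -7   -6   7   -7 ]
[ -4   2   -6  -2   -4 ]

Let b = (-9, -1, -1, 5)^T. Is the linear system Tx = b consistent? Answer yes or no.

no

Row reduce the augmented matrix [T | b].
R2 ← R2 + (1/2)·R1: [0, 1/2, 3, -1/2, 5/2, -11/2]
R3 ← R3 − (2)·R1: [0, 3, 18, -3, 15, 17]
R4 ← R4 + R1: [0, -3, -18, 3, -15, -4]
R3 ← R3 − (6)·R2: [0, 0, 0, 0, 0, 50]
R4 ← R4 + (6)·R2: [0, 0, 0, 0, 0, -37]
R4 ← R4 + (37/50)·R3: [0, 0, 0, 0, 0, 0]
The echelon form has 3 nonzero rows; the last pivot sits in the augmented column, so rank(T) = 2 but rank([T|b]) = 3.
Since the ranks differ, the system is inconsistent.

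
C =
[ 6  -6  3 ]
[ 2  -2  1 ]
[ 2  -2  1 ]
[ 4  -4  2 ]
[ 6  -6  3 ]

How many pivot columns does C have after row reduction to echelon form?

1

Row reduce to echelon form.
R2 ← R2 − (1/3)·R1: [0, 0, 0]
R3 ← R3 − (1/3)·R1: [0, 0, 0]
R4 ← R4 − (2/3)·R1: [0, 0, 0]
R5 ← R5 − R1: [0, 0, 0]
Echelon form has 1 nonzero row, so rank(C) = 1.
Each nonzero row contributes one pivot column: 1 pivot columns.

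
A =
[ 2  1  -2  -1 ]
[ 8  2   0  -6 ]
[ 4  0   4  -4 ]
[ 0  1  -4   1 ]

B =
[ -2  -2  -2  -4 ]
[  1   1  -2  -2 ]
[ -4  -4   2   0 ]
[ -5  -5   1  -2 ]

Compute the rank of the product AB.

First compute AB:
[[ 10,  10, -11,  -8],
 [ 16,  16, -26, -24],
 [ -4,  -4,  -4,  -8],
 [ 12,  12,  -9,  -4]]
Now row reduce the product.
R2 ← R2 − (8/5)·R1: [0, 0, -42/5, -56/5]
R3 ← R3 + (2/5)·R1: [0, 0, -42/5, -56/5]
R4 ← R4 − (6/5)·R1: [0, 0, 21/5, 28/5]
R3 ← R3 − R2: [0, 0, 0, 0]
R4 ← R4 + (1/2)·R2: [0, 0, 0, 0]
2 nonzero rows, so rank(AB) = 2.

2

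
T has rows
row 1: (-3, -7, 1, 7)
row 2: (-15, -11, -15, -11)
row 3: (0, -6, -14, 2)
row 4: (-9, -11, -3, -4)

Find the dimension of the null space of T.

Row reduce to echelon form.
R2 ← R2 − (5)·R1: [0, 24, -20, -46]
R4 ← R4 − (3)·R1: [0, 10, -6, -25]
R3 ← R3 + (1/4)·R2: [0, 0, -19, -19/2]
R4 ← R4 − (5/12)·R2: [0, 0, 7/3, -35/6]
R4 ← R4 + (7/57)·R3: [0, 0, 0, -7]
4 nonzero rows, so rank(T) = 4.
T has 4 columns; by rank–nullity, nullity = 4 − 4 = 0.

0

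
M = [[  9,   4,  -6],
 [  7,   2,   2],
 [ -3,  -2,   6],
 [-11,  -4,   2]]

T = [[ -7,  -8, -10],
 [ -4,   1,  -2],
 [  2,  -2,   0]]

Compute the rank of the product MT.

First compute MT:
[[-91, -56, -98],
 [-53, -58, -74],
 [ 41,  10,  34],
 [ 97,  80, 118]]
Now row reduce the product.
R2 ← R2 − (53/91)·R1: [0, -330/13, -220/13]
R3 ← R3 + (41/91)·R1: [0, -198/13, -132/13]
R4 ← R4 + (97/91)·R1: [0, 264/13, 176/13]
R3 ← R3 − (3/5)·R2: [0, 0, 0]
R4 ← R4 + (4/5)·R2: [0, 0, 0]
2 nonzero rows, so rank(MT) = 2.

2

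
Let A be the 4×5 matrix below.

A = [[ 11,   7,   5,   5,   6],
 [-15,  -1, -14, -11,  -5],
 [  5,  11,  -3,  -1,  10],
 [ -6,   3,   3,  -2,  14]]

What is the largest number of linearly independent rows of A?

4

Row reduce to echelon form.
R2 ← R2 + (15/11)·R1: [0, 94/11, -79/11, -46/11, 35/11]
R3 ← R3 − (5/11)·R1: [0, 86/11, -58/11, -36/11, 80/11]
R4 ← R4 + (6/11)·R1: [0, 75/11, 63/11, 8/11, 190/11]
R3 ← R3 − (43/47)·R2: [0, 0, 61/47, 26/47, 205/47]
R4 ← R4 − (75/94)·R2: [0, 0, 1077/94, 191/47, 1385/94]
R4 ← R4 − (1077/122)·R3: [0, 0, 0, -50/61, -1450/61]
Echelon form has 4 nonzero rows, so rank(A) = 4.
The rank gives the maximum number of linearly independent rows: 4.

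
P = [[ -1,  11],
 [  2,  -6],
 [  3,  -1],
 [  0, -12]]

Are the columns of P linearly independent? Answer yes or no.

yes

Row reduce P to echelon form.
R2 ← R2 + (2)·R1: [0, 16]
R3 ← R3 + (3)·R1: [0, 32]
R3 ← R3 − (2)·R2: [0, 0]
R4 ← R4 + (3/4)·R2: [0, 0]
2 pivots among 2 columns.
Every column is a pivot column, so the columns are linearly independent.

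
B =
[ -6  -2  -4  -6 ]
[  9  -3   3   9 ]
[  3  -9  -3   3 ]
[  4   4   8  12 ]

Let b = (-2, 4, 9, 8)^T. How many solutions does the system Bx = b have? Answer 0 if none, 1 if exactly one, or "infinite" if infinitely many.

Row reduce the augmented matrix [B | b].
R2 ← R2 + (3/2)·R1: [0, -6, -3, 0, 1]
R3 ← R3 + (1/2)·R1: [0, -10, -5, 0, 8]
R4 ← R4 + (2/3)·R1: [0, 8/3, 16/3, 8, 20/3]
R3 ← R3 − (5/3)·R2: [0, 0, 0, 0, 19/3]
R4 ← R4 + (4/9)·R2: [0, 0, 4, 8, 64/9]
Swap R3 ↔ R4
The echelon form has 4 nonzero rows; the last pivot sits in the augmented column, so rank(B) = 3 but rank([B|b]) = 4.
Since the ranks differ, the system is inconsistent.
It has no solutions.

0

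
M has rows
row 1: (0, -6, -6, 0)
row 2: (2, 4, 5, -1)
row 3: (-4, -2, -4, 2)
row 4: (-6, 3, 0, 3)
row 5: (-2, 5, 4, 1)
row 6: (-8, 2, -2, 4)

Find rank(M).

2

Row reduce to echelon form.
Swap R1 ↔ R2
R3 ← R3 + (2)·R1: [0, 6, 6, 0]
R4 ← R4 + (3)·R1: [0, 15, 15, 0]
R5 ← R5 + R1: [0, 9, 9, 0]
R6 ← R6 + (4)·R1: [0, 18, 18, 0]
R3 ← R3 + R2: [0, 0, 0, 0]
R4 ← R4 + (5/2)·R2: [0, 0, 0, 0]
R5 ← R5 + (3/2)·R2: [0, 0, 0, 0]
R6 ← R6 + (3)·R2: [0, 0, 0, 0]
Echelon form has 2 nonzero rows, so rank(M) = 2.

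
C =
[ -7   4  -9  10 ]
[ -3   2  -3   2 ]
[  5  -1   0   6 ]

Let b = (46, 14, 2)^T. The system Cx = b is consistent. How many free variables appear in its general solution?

Row reduce the augmented matrix [C | b].
R2 ← R2 − (3/7)·R1: [0, 2/7, 6/7, -16/7, -40/7]
R3 ← R3 + (5/7)·R1: [0, 13/7, -45/7, 92/7, 244/7]
R3 ← R3 − (13/2)·R2: [0, 0, -12, 28, 72]
The echelon form has 3 nonzero rows, and every pivot lies in the first 4 columns, so rank(C) = rank([C|b]) = 3.
The system is consistent.
Free variables = (unknowns) − (rank) = 4 − 3 = 1.

1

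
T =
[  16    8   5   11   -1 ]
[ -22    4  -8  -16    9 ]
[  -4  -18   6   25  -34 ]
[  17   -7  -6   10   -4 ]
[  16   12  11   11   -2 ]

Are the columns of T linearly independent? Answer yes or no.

Row reduce T to echelon form.
R2 ← R2 + (11/8)·R1: [0, 15, -9/8, -7/8, 61/8]
R3 ← R3 + (1/4)·R1: [0, -16, 29/4, 111/4, -137/4]
R4 ← R4 − (17/16)·R1: [0, -31/2, -181/16, -27/16, -47/16]
R5 ← R5 − R1: [0, 4, 6, 0, -1]
R3 ← R3 + (16/15)·R2: [0, 0, 121/20, 1609/60, -1567/60]
R4 ← R4 + (31/30)·R2: [0, 0, -499/40, -311/120, 593/120]
R5 ← R5 − (4/15)·R2: [0, 0, 63/10, 7/30, -91/30]
R4 ← R4 + (499/242)·R3: [0, 0, 0, 38263/726, -35509/726]
R5 ← R5 − (126/121)·R3: [0, 0, 0, -10052/363, 8771/363]
R5 ← R5 + (20104/38263)·R4: [0, 0, 0, 0, -58765/38263]
5 pivots among 5 columns.
Every column is a pivot column, so the columns are linearly independent.

yes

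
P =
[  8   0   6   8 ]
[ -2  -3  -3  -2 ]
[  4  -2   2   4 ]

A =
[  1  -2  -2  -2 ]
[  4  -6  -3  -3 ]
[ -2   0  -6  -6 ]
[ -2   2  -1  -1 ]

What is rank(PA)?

First compute PA:
[[-20,   0, -60, -60],
 [ -4,  18,  33,  33],
 [-16,  12, -18, -18]]
Now row reduce the product.
R2 ← R2 − (1/5)·R1: [0, 18, 45, 45]
R3 ← R3 − (4/5)·R1: [0, 12, 30, 30]
R3 ← R3 − (2/3)·R2: [0, 0, 0, 0]
2 nonzero rows, so rank(PA) = 2.

2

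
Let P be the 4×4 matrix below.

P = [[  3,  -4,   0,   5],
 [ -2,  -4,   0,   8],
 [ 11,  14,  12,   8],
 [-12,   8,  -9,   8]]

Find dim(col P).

4

Row reduce to echelon form.
R2 ← R2 + (2/3)·R1: [0, -20/3, 0, 34/3]
R3 ← R3 − (11/3)·R1: [0, 86/3, 12, -31/3]
R4 ← R4 + (4)·R1: [0, -8, -9, 28]
R3 ← R3 + (43/10)·R2: [0, 0, 12, 192/5]
R4 ← R4 − (6/5)·R2: [0, 0, -9, 72/5]
R4 ← R4 + (3/4)·R3: [0, 0, 0, 216/5]
Echelon form has 4 nonzero rows, so rank(P) = 4.
The column space has dimension equal to the rank: 4.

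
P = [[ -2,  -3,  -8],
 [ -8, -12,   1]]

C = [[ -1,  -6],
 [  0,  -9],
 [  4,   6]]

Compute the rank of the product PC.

2

First compute PC:
[[-30,  -9],
 [ 12, 162]]
Now row reduce the product.
R2 ← R2 + (2/5)·R1: [0, 792/5]
2 nonzero rows, so rank(PC) = 2.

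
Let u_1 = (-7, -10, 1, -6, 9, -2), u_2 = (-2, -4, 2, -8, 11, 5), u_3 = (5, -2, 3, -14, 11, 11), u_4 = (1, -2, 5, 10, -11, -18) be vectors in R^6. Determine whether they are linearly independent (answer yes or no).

yes

Form the matrix with these vectors as rows and row reduce.
R2 ← R2 − (2/7)·R1: [0, -8/7, 12/7, -44/7, 59/7, 39/7]
R3 ← R3 + (5/7)·R1: [0, -64/7, 26/7, -128/7, 122/7, 67/7]
R4 ← R4 + (1/7)·R1: [0, -24/7, 36/7, 64/7, -68/7, -128/7]
R3 ← R3 − (8)·R2: [0, 0, -10, 32, -50, -35]
R4 ← R4 − (3)·R2: [0, 0, 0, 28, -35, -35]
4 nonzero rows, so the 4 vectors span a space of dimension 4.
Since 4 = 4, the vectors are linearly independent.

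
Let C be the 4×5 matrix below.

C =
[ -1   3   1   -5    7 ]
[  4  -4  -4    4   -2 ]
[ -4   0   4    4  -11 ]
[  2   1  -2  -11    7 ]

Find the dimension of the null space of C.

2

Row reduce to echelon form.
R2 ← R2 + (4)·R1: [0, 8, 0, -16, 26]
R3 ← R3 − (4)·R1: [0, -12, 0, 24, -39]
R4 ← R4 + (2)·R1: [0, 7, 0, -21, 21]
R3 ← R3 + (3/2)·R2: [0, 0, 0, 0, 0]
R4 ← R4 − (7/8)·R2: [0, 0, 0, -7, -7/4]
Swap R3 ↔ R4
3 nonzero rows, so rank(C) = 3.
C has 5 columns; by rank–nullity, nullity = 5 − 3 = 2.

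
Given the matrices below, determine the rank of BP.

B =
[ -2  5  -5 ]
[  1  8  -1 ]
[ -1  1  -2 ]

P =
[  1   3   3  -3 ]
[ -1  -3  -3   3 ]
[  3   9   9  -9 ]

First compute BP:
[[-22, -66, -66,  66],
 [-10, -30, -30,  30],
 [ -8, -24, -24,  24]]
Now row reduce the product.
R2 ← R2 − (5/11)·R1: [0, 0, 0, 0]
R3 ← R3 − (4/11)·R1: [0, 0, 0, 0]
1 nonzero row, so rank(BP) = 1.

1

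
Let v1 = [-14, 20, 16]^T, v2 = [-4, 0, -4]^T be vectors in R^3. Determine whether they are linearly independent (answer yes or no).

Form the matrix with these vectors as rows and row reduce.
R2 ← R2 − (2/7)·R1: [0, -40/7, -60/7]
2 nonzero rows, so the 2 vectors span a space of dimension 2.
Since 2 = 2, the vectors are linearly independent.

yes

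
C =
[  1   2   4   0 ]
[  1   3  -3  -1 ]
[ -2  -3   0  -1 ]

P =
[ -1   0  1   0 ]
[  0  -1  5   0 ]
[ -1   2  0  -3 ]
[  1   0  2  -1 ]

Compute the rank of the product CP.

First compute CP:
[[ -5,   6,  11, -12],
 [  1,  -9,  14,  10],
 [  1,   3, -19,   1]]
Now row reduce the product.
R2 ← R2 + (1/5)·R1: [0, -39/5, 81/5, 38/5]
R3 ← R3 + (1/5)·R1: [0, 21/5, -84/5, -7/5]
R3 ← R3 + (7/13)·R2: [0, 0, -105/13, 35/13]
3 nonzero rows, so rank(CP) = 3.

3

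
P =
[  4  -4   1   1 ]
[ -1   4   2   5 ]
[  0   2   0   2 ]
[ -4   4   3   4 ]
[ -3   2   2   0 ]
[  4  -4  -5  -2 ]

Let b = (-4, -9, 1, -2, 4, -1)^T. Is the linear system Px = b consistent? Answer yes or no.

Row reduce the augmented matrix [P | b].
R2 ← R2 + (1/4)·R1: [0, 3, 9/4, 21/4, -10]
R4 ← R4 + R1: [0, 0, 4, 5, -6]
R5 ← R5 + (3/4)·R1: [0, -1, 11/4, 3/4, 1]
R6 ← R6 − R1: [0, 0, -6, -3, 3]
R3 ← R3 − (2/3)·R2: [0, 0, -3/2, -3/2, 23/3]
R5 ← R5 + (1/3)·R2: [0, 0, 7/2, 5/2, -7/3]
R4 ← R4 + (8/3)·R3: [0, 0, 0, 1, 130/9]
R5 ← R5 + (7/3)·R3: [0, 0, 0, -1, 140/9]
R6 ← R6 − (4)·R3: [0, 0, 0, 3, -83/3]
R5 ← R5 + R4: [0, 0, 0, 0, 30]
R6 ← R6 − (3)·R4: [0, 0, 0, 0, -71]
R6 ← R6 + (71/30)·R5: [0, 0, 0, 0, 0]
The echelon form has 5 nonzero rows; the last pivot sits in the augmented column, so rank(P) = 4 but rank([P|b]) = 5.
Since the ranks differ, the system is inconsistent.

no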